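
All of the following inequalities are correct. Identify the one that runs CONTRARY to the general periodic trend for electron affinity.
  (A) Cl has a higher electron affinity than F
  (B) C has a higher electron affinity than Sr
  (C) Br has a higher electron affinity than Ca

The general trend: electron affinity increases across a period and decreases down a group.
(A) Cl (period 3, group 17) vs F (period 2, group 17): the stated order contradicts the simple trend.
(B) C (period 2, group 14) vs Sr (period 5, group 2): the stated order agrees with the simple trend.
(C) Br (period 4, group 17) vs Ca (period 4, group 2): the stated order agrees with the simple trend.
The exception is (A): F's small 2p subshell makes the incoming electron feel strong e⁻–e⁻ repulsion, so Cl actually releases more energy on gaining an electron.

(A)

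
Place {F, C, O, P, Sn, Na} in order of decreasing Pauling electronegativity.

F > O > C > P > Sn > Na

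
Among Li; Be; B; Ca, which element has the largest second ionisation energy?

Li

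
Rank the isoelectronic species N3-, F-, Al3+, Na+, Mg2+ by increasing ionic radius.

Al3+ < Mg2+ < Na+ < F- < N3-

All of these have 10 electrons, so size is governed by nuclear charge alone: the more protons, the stronger the pull on the same electron cloud, and the smaller the ion.
Nuclear charges: Al3+ (Z=13), Mg2+ (Z=12), Na+ (Z=11), F- (Z=9), N3- (Z=7).
Smallest to largest: Al3+ < Mg2+ < Na+ < F- < N3-.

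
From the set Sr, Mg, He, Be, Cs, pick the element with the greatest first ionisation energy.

He is in period 1, group 18; Be is in period 2, group 2; Mg is in period 3, group 2; Sr is in period 5, group 2; Cs is in period 6, group 1.
First ionization energy rises across a period (greater Z_eff holds electrons more tightly) and falls down a group (valence electrons are farther from the nucleus).
These span different periods and groups, so the two trends combine.
Sr > Cs: both effects reinforce here, so Sr is clearly the higher of the two.
Mg > Sr: Mg sits above Sr in group 2, so the down-group effect alone puts Mg higher.
Be > Mg: they share group 2; the group trend gives Be the larger value.
He > Be: both effects reinforce here, so He is clearly the higher of the two.
Approximate values (kJ/mol): He 2372, Be 900, Mg 738, Sr 550, Cs 376.
The greatest first ionisation energy among these belongs to He.

He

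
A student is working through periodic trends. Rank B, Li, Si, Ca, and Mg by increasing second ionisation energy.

Ca < Mg < Si < B < Li

After 1 electron has been removed, what remains? B⁺ still has 2 valence electrons; Li⁺ is the bare [He] core; Si⁺ still has 3 valence electrons; Ca⁺ still has 1 valence electron; Mg⁺ still has 1 valence electron.
Core electrons are held far more tightly than valence electrons, so Li tops the IE_2 order.
Valence configurations: B⁺ [He]2s², Si⁺ [Ne]3s²3p¹, Ca⁺ [Ar]4s¹, Mg⁺ [Ne]3s¹.
Approximate IE_2 values (kJ/mol): B 2427, Li 7298, Si 1577, Ca 1145, Mg 1451.
Hence IE_2: Ca < Mg < Si < B < Li.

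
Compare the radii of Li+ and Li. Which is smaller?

Forming Li+ removes 1 electron from Li. Fewer electrons for the same nuclear charge means less shielding and a higher Z_eff on the remaining electrons, and for main-group metals the entire outer shell is lost.
A cation is smaller than its parent atom: Li+ < Li.

Li+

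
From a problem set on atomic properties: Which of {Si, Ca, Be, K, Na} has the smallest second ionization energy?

After 1 electron has been removed, what remains? Si⁺ still has 3 valence electrons; Ca⁺ still has 1 valence electron; Be⁺ still has 1 valence electron; K⁺ is the bare [Ar] core; Na⁺ is the bare [Ne] core.
Core electrons are held far more tightly than valence electrons, so K and Na top the IE_2 order.
Valence configurations: Si⁺ [Ne]3s²3p¹, Ca⁺ [Ar]4s¹, Be⁺ [He]2s¹.
The numbers (kJ/mol): Si 1577, Ca 1145, Be 1757, K 3052, Na 4562.
So the second ionization energies run Ca < Si < Be < K < Na.

Ca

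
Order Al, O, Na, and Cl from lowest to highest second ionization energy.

Al < Cl < O < Na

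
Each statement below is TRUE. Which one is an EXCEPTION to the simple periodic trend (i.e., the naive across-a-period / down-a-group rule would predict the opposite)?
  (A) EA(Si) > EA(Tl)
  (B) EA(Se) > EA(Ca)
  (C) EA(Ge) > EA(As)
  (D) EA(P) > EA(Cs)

(C)

The general trend: electron affinity increases across a period and decreases down a group.
(A) Si (period 3, group 14) vs Tl (period 6, group 13): the stated order agrees with the simple trend.
(B) Se (period 4, group 16) vs Ca (period 4, group 2): the stated order agrees with the simple trend.
(C) Ge (period 4, group 14) vs As (period 4, group 15): the stated order contradicts the simple trend.
(D) P (period 3, group 15) vs Cs (period 6, group 1): the stated order agrees with the simple trend.
The exception is (C): adding an electron to As's half-filled 4p³ is unfavourable, so Ge (4p²) has the more exothermic EA.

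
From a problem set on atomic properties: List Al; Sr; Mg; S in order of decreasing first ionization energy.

IE₁ increases left→right with effective nuclear charge and decreases top→bottom as the valence shell moves farther out.
These span different periods and groups, so the two trends combine.
Al > Sr: both effects reinforce here, so Al is clearly the higher of the two.
Mg > Al: this pair runs against the simple trend — see the exception note.
S > Mg: S lies to the right of Mg in period 3, so the across-period effect alone puts S higher.
Note the exception: Mg has a higher first ionization energy than Al, contrary to the simple trend — Al's single 3p electron is easier to remove than one from Mg's filled 3s².
Tabulated first ionization energy (kJ/mol): Mg 738, Al 578, S 1000, Sr 550.
So from highest to lowest: S > Mg > Al > Sr.

S, Mg, Al, Sr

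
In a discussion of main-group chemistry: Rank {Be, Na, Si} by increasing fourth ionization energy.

The fourth ionization energy removes an electron from the +3 ion. For each element: Be³⁺ is already 1 electron into the core; Na³⁺ is already 2 electrons into the core; Si³⁺ still has 1 valence electron.
Pulling an electron out of a noble-gas core costs far more than removing a remaining valence electron, so Na and Be sit at the high end of IE_4.
Approximate IE_4 values (kJ/mol): Be 21007, Na 9543, Si 4356.
Hence IE_4: Si < Na < Be.

Si, Na, Be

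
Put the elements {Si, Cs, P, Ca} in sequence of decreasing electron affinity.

Si > P > Cs > Ca

Si is in period 3, group 14; P is in period 3, group 15; Ca is in period 4, group 2; Cs is in period 6, group 1.
Atoms with high Z_eff and room in the valence shell (especially the halogens) have the most exothermic electron affinities.
These span different periods and groups, so the two trends combine.
Cs > Ca: this pair runs against the simple trend — see the exception note.
P > Cs: relative to Cs, both the across-period and down-group shifts push P's electron affinity up.
Si > P: this pair runs against the simple trend — see the exception note.
Note the exception: Cs has a higher electron affinity than Ca, contrary to the simple trend — adding an electron to Ca (ns²) has to open a new, higher-energy np subshell, which is unfavourable.
Note the exception: Si has a higher electron affinity than P, contrary to the simple trend — adding an electron to P's half-filled 3p³ is unfavourable, so Si (3p²) has the more exothermic EA.
Approximate values (kJ/mol): Si 134, P 72, Ca 2, Cs 46.
So from highest to lowest: Si > P > Cs > Ca.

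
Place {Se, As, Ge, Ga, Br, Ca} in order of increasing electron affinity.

Ca < Ga < As < Ge < Se < Br

Ca is in period 4, group 2; Ga is in period 4, group 13; Ge is in period 4, group 14; As is in period 4, group 15; Se is in period 4, group 16; Br is in period 4, group 17.
Adding an electron releases more energy for atoms nearer the top right (short of the noble gases).
All lie in period 4; the across-period trend (electron affinity increases left to right) applies, with the exception below.
Note the exception: Ge has a higher electron affinity than As, contrary to the simple trend — adding an electron to As's half-filled 4p³ is unfavourable, so Ge (4p²) has the more exothermic EA.
For reference (kJ/mol): Ca 2, Ga 29, Ge 119, As 78, Se 195, Br 325.
So from lowest to highest: Ca < Ga < As < Ge < Se < Br.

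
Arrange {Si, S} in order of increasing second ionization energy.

Si < S

Consider each +1 ion: Si⁺ still has 3 valence electrons; S⁺ still has 5 valence electrons.
All are still removing valence electrons, so compare the +1 ions as you would atoms: IE_2 generally rises across a period (higher Z_eff) and falls down a group (larger shell), subject to the usual subshell exceptions.
Valence configurations: Si⁺ [Ne]3s²3p¹, S⁺ [Ne]3s²3p³.
Tabulated IE_2 (kJ/mol): Si 1577, S 2252.
Overall IE_2 order: Si < S.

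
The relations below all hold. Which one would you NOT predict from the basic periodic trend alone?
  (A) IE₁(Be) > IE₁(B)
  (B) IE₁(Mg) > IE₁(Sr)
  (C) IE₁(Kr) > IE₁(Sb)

The general trend: first ionization energy increases across a period and decreases down a group.
(A) Be (period 2, group 2) vs B (period 2, group 13): the stated order contradicts the simple trend.
(B) Mg (period 3, group 2) vs Sr (period 5, group 2): the stated order agrees with the simple trend.
(C) Kr (period 4, group 18) vs Sb (period 5, group 15): the stated order agrees with the simple trend.
The exception is (A): removing B's lone 2p electron is easier than breaking Be's filled 2s².

(A)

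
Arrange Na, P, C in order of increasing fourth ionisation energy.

IE_4 is the cost of taking one more electron from the +3 cation: Na³⁺ is already 2 electrons into the core; P³⁺ still has 2 valence electrons; C³⁺ still has 1 valence electron.
Core electrons are held far more tightly than valence electrons, so Na tops the IE_4 order.
Valence configurations: P³⁺ [Ne]3s², C³⁺ [He]2s¹.
Approximate IE_4 values (kJ/mol): Na 9543, P 4964, C 6223.
Overall IE_4 order: P < C < Na.

P, C, Na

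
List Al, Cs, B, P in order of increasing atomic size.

B is in period 2, group 13; Al is in period 3, group 13; P is in period 3, group 15; Cs is in period 6, group 1.
Atomic radius shrinks across a period as nuclear charge pulls the same shell inward, and grows down a group as new shells are added.
Here both period and group differ, so the two effects have to be weighed against each other.
P > B: the two effects oppose for this pair; the down-group effect wins (111 vs 85 pm).
Al > P: Al lies to the left of P in period 3, so the across-period effect alone puts Al larger.
Cs > Al: both effects reinforce here, so Cs is clearly the larger of the two.
For reference (pm): B 85, Al 126, P 111, Cs 232.
So from smallest to largest: B < P < Al < Cs.

B < P < Al < Cs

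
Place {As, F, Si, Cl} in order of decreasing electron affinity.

Cl > F > Si > As

EA tends to increase across a period and decrease down a group, though the pattern is less regular than for IE or radius.
Here both period and group differ, so the two effects have to be weighed against each other.
Si > As: the two effects oppose for this pair; the down-group effect wins (134 vs 78 kJ/mol).
F > Si: both effects reinforce here, so F is clearly the higher of the two.
Cl > F: this pair runs against the simple trend — see the exception note.
Note the exception: Cl has a higher electron affinity than F, contrary to the simple trend — F's small 2p subshell makes the incoming electron feel strong e⁻–e⁻ repulsion, so Cl actually releases more energy on gaining an electron.
Tabulated electron affinity (kJ/mol): F 328, Si 134, Cl 349, As 78.
So from highest to lowest: Cl > F > Si > As.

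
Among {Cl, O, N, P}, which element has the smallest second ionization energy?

P

The second ionization energy removes an electron from the +1 ion. For each element: Cl⁺ still has 6 valence electrons; O⁺ still has 5 valence electrons; N⁺ still has 4 valence electrons; P⁺ still has 4 valence electrons.
All are still removing valence electrons, so compare the +1 ions as you would atoms: IE_2 generally rises across a period (higher Z_eff) and falls down a group (larger shell), subject to the usual subshell exceptions.
Valence configurations: Cl⁺ [Ne]3s²3p⁴, O⁺ [He]2s²2p³, N⁺ [He]2s²2p², P⁺ [Ne]3s²3p².
Tabulated IE_2 (kJ/mol): Cl 2298, O 3388, N 2856, P 1907.
Putting it together, IE_2: P < Cl < N < O.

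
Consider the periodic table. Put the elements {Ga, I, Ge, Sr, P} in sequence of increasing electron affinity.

P is in period 3, group 15; Ga is in period 4, group 13; Ge is in period 4, group 14; Sr is in period 5, group 2; I is in period 5, group 17.
Atoms with high Z_eff and room in the valence shell (especially the halogens) have the most exothermic electron affinities.
Here both period and group differ, so the two effects have to be weighed against each other.
Ga > Sr: relative to Sr, both the across-period and down-group shifts push Ga's electron affinity up.
P > Ga: relative to Ga, both the across-period and down-group shifts push P's electron affinity up.
Ge > P: this pair runs against the simple trend — see the exception note.
I > Ge: period and group pull opposite ways; the across-period shift dominates (295 vs 119 kJ/mol).
Note the exception: Ge has a higher electron affinity than P, contrary to the simple trend — adding an electron to P's half-filled np³ subshell costs electron-pairing energy.
Tabulated electron affinity (kJ/mol): P 72, Ga 29, Ge 119, Sr 5, I 295.
So from lowest to highest: Sr < Ga < P < Ge < I.

Sr, Ga, P, Ge, I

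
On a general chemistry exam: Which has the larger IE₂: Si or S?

S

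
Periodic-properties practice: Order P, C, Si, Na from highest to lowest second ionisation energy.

Na > C > P > Si

Consider each +1 ion: P⁺ still has 4 valence electrons; C⁺ still has 3 valence electrons; Si⁺ still has 3 valence electrons; Na⁺ is the bare [Ne] core.
Pulling an electron out of a noble-gas core costs far more than removing a remaining valence electron, so Na sits at the high end of IE_2.
Valence configurations: P⁺ [Ne]3s²3p², C⁺ [He]2s²2p¹, Si⁺ [Ne]3s²3p¹.
Tabulated IE_2 (kJ/mol): P 1907, C 2353, Si 1577, Na 4562.
So the second ionization energies run Si < P < C < Na.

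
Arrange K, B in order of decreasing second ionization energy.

Consider each +1 ion: K⁺ is the bare [Ar] core; B⁺ still has 2 valence electrons.
Pulling an electron out of a noble-gas core costs far more than removing a remaining valence electron, so K sits at the high end of IE_2.
Tabulated IE_2 (kJ/mol): K 3052, B 2427.
Putting it together, IE_2: B < K.

K > B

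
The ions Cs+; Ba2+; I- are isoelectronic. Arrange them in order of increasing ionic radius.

Ba2+ < Cs+ < I-

All of these have 54 electrons, so size is governed by nuclear charge alone: the more protons, the stronger the pull on the same electron cloud, and the smaller the ion.
Nuclear charges: Ba2+ (Z=56), Cs+ (Z=55), I- (Z=53).
Smallest to largest: Ba2+ < Cs+ < I-.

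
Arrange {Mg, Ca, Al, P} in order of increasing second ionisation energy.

Ca, Mg, Al, P

After 1 electron has been removed, what remains? Mg⁺ still has 1 valence electron; Ca⁺ still has 1 valence electron; Al⁺ still has 2 valence electrons; P⁺ still has 4 valence electrons.
All are still removing valence electrons, so compare the +1 ions as you would atoms: IE_2 generally rises across a period (higher Z_eff) and falls down a group (larger shell), subject to the usual subshell exceptions.
Valence configurations: Mg⁺ [Ne]3s¹, Ca⁺ [Ar]4s¹, Al⁺ [Ne]3s², P⁺ [Ne]3s²3p².
Approximate IE_2 values (kJ/mol): Mg 1451, Ca 1145, Al 1817, P 1907.
Putting it together, IE_2: Ca < Mg < Al < P.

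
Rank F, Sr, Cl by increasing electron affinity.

Sr < F < Cl

F is in period 2, group 17; Cl is in period 3, group 17; Sr is in period 5, group 2.
Adding an electron releases more energy for atoms nearer the top right (short of the noble gases).
Here both period and group differ, so the two effects have to be weighed against each other.
F > Sr: both effects reinforce here, so F is clearly the higher of the two.
Cl > F: this pair runs against the simple trend — see the exception note.
Note the exception: Cl has a higher electron affinity than F, contrary to the simple trend — F's small 2p subshell makes the incoming electron feel strong e⁻–e⁻ repulsion, so Cl actually releases more energy on gaining an electron.
Approximate values (kJ/mol): F 328, Cl 349, Sr 5.
So from lowest to highest: Sr < F < Cl.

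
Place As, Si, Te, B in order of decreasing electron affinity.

Te > Si > As > B

B is in period 2, group 13; Si is in period 3, group 14; As is in period 4, group 15; Te is in period 5, group 16.
Atoms with high Z_eff and room in the valence shell (especially the halogens) have the most exothermic electron affinities.
A diagonal step moves right (one effect) and down (the opposite effect) at once.
As > B: period and group pull opposite ways; the across-period shift dominates (78 vs 27 kJ/mol).
Si > As: period and group pull opposite ways; the down-group shift dominates (134 vs 78 kJ/mol).
Te > Si: the two effects oppose for this pair; the across-period effect wins (190 vs 134 kJ/mol).
For reference (kJ/mol): B 27, Si 134, As 78, Te 190.
So from highest to lowest: Te > Si > As > B.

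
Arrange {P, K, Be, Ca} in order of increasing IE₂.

Ca < Be < P < K

IE_2 is the cost of taking one more electron from the +1 cation: P⁺ still has 4 valence electrons; K⁺ is the bare [Ar] core; Be⁺ still has 1 valence electron; Ca⁺ still has 1 valence electron.
Pulling an electron out of a noble-gas core costs far more than removing a remaining valence electron, so K sits at the high end of IE_2.
Valence configurations: P⁺ [Ne]3s²3p², Be⁺ [He]2s¹, Ca⁺ [Ar]4s¹.
Tabulated IE_2 (kJ/mol): P 1907, K 3052, Be 1757, Ca 1145.
Overall IE_2 order: Ca < Be < P < K.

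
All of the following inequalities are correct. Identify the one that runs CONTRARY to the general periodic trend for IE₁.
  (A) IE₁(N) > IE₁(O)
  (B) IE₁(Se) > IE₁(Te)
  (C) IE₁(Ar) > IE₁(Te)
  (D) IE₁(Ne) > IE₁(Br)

(A)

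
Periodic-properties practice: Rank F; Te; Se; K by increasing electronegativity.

K, Te, Se, F

F is in period 2, group 17; K is in period 4, group 1; Se is in period 4, group 16; Te is in period 5, group 16.
Smaller atoms with higher effective nuclear charge are more electronegative.
These span different periods and groups, so the two trends combine.
Te > K: period and group pull opposite ways; the across-period shift dominates (2.10 vs 0.82).
Se > Te: Se sits above Te in group 16, so the down-group effect alone puts Se higher.
F > Se: both effects reinforce here, so F is clearly the higher of the two.
Approximate values (Pauling): F 3.98, K 0.82, Se 2.55, Te 2.10.
So from lowest to highest: K < Te < Se < F.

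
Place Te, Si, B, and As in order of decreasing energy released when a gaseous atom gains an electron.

Te > Si > As > B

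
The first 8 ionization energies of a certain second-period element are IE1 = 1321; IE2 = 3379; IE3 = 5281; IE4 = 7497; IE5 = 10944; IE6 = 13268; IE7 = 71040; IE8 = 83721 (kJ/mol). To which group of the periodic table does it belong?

Group 16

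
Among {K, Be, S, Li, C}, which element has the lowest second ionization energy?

Be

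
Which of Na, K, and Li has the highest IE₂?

IE_2 is the cost of taking one more electron from the +1 cation: Na⁺ is the bare [Ne] core; K⁺ is the bare [Ar] core; Li⁺ is the bare [He] core.
All of these are removing an electron from a noble-gas core or deeper; the smaller core (lower principal quantum number) is held far more tightly, and within a period the higher nuclear charge binds the same core more tightly.
Approximate IE_2 values (kJ/mol): Na 4562, K 3052, Li 7298.
Putting it together, IE_2: K < Na < Li.

Li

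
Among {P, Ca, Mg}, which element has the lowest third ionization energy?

Consider each +2 ion: P²⁺ still has 3 valence electrons; Ca²⁺ is the bare [Ar] core; Mg²⁺ is the bare [Ne] core.
Pulling an electron out of a noble-gas core costs far more than removing a remaining valence electron, so Ca and Mg sit at the high end of IE_3.
Tabulated IE_3 (kJ/mol): P 2914, Ca 4912, Mg 7733.
Putting it together, IE_3: P < Ca < Mg.

P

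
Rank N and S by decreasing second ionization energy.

N > S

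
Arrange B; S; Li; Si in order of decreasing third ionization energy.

IE_3 is the cost of taking one more electron from the +2 cation: B²⁺ still has 1 valence electron; S²⁺ still has 4 valence electrons; Li²⁺ is already 1 electron into the core; Si²⁺ still has 2 valence electrons.
Core electrons are held far more tightly than valence electrons, so Li tops the IE_3 order.
Valence configurations: B²⁺ [He]2s¹, S²⁺ [Ne]3s²3p², Si²⁺ [Ne]3s².
The numbers (kJ/mol): B 3660, S 3357, Li 11815, Si 3232.
Overall IE_3 order: Si < S < B < Li.

Li > B > S > Si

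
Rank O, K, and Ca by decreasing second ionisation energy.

After 1 electron has been removed, what remains? O⁺ still has 5 valence electrons; K⁺ is the bare [Ar] core; Ca⁺ still has 1 valence electron.
Usually core removal costs more than valence removal, but here the competition is close: a tightly held n=2 valence electron can cost more to remove than an n=3 core electron, so the actual values have to decide it.
Valence configurations: O⁺ [He]2s²2p³, Ca⁺ [Ar]4s¹.
The numbers (kJ/mol): O 3388, K 3052, Ca 1145.
Overall IE_2 order: Ca < K < O.

O > K > Ca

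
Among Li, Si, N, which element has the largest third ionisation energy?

Li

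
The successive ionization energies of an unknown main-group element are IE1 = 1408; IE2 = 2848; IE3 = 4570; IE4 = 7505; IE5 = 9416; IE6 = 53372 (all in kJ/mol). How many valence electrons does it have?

5

Look for the largest jump between consecutive ionization energies: IE6/IE5 ≈ 5.7, far larger than any earlier ratio.
That jump marks the point where a core electron is being removed. So the atom has 5 valence electrons.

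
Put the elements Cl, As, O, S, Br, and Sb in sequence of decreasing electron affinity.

O is in period 2, group 16; S is in period 3, group 16; Cl is in period 3, group 17; As is in period 4, group 15; Br is in period 4, group 17; Sb is in period 5, group 15.
EA tends to increase across a period and decrease down a group, though the pattern is less regular than for IE or radius.
Neither a single period nor a single group — weigh both effects.
Sb > As: this pair runs against the simple trend — see the exception note.
O > Sb: relative to Sb, both the across-period and down-group shifts push O's electron affinity up.
S > O: this pair runs against the simple trend — see the exception note.
Br > S: the two effects oppose for this pair; the across-period effect wins (325 vs 200 kJ/mol).
Cl > Br: Cl sits above Br in group 17, so the down-group effect alone puts Cl higher.
Note the exception: Sb has a higher electron affinity than As, contrary to the simple trend — both are half-filled np³, but the pairing/repulsion penalty for the added electron shrinks as the p orbitals become larger and more diffuse down the group, and for Sb that outweighs the weaker nuclear attraction.
Note the exception: S has a higher electron affinity than O, contrary to the simple trend — the compact 2p subshell of O repels the added electron more than S's larger 3p does.
Approximate values (kJ/mol): O 141, S 200, Cl 349, As 78, Br 325, Sb 103.
So from highest to lowest: Cl > Br > S > O > Sb > As.

Cl > Br > S > O > Sb > As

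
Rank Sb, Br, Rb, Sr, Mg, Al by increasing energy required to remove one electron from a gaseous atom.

IE₁ increases left→right with effective nuclear charge and decreases top→bottom as the valence shell moves farther out.
Here both period and group differ, so the two effects have to be weighed against each other.
Sr > Rb: both are in period 5; the period trend gives Sr the larger value.
Al > Sr: both effects reinforce here, so Al is clearly the higher of the two.
Mg > Al: this pair runs against the simple trend — see the exception note.
Sb > Mg: the two effects oppose for this pair; the across-period effect wins (831 vs 738 kJ/mol).
Br > Sb: both effects reinforce here, so Br is clearly the higher of the two.
Note the exception: Mg has a higher first ionization energy than Al, contrary to the simple trend — Al's single 3p electron is easier to remove than one from Mg's filled 3s².
For reference (kJ/mol): Mg 738, Al 578, Br 1140, Rb 403, Sr 550, Sb 831.
So from lowest to highest: Rb < Sr < Al < Mg < Sb < Br.

Rb, Sr, Al, Mg, Sb, Br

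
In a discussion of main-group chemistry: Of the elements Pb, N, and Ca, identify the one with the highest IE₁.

N

Across a period the outer electron is held more tightly (higher IE₁); down a group it sits in a higher shell, more shielded, and comes off more easily.
These span different periods and groups, so the two trends combine.
Pb > Ca: the two effects oppose for this pair; the across-period effect wins (716 vs 590 kJ/mol).
N > Pb: both effects reinforce here, so N is clearly the higher of the two.
For reference (kJ/mol): N 1402, Ca 590, Pb 716.
The highest IE₁ among these belongs to N.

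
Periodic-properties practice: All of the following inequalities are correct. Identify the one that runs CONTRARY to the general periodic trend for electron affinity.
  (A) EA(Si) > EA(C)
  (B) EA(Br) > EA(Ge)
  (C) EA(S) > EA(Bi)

(A)

The general trend: electron affinity increases across a period and decreases down a group.
(A) Si (period 3, group 14) vs C (period 2, group 14): the stated order contradicts the simple trend.
(B) Br (period 4, group 17) vs Ge (period 4, group 14): the stated order agrees with the simple trend.
(C) S (period 3, group 16) vs Bi (period 6, group 15): the stated order agrees with the simple trend.
The exception is (A): Si's larger, more diffuse 3p orbitals accept an added electron slightly more readily than C's compact 2p.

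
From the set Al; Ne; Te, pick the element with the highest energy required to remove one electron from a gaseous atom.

Ne

Ne is in period 2, group 18; Al is in period 3, group 13; Te is in period 5, group 16.
Removing the outermost electron gets harder across a period and easier down a group.
These span different periods and groups, so the two trends combine.
Te > Al: period and group pull opposite ways; the across-period shift dominates (869 vs 578 kJ/mol).
Ne > Te: relative to Te, both the across-period and down-group shifts push Ne's first ionization energy up.
Tabulated first ionization energy (kJ/mol): Ne 2081, Al 578, Te 869.
The highest energy required to remove one electron from a gaseous atom among these belongs to Ne.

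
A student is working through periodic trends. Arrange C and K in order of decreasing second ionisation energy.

K > C

IE_2 is the cost of taking one more electron from the +1 cation: C⁺ still has 3 valence electrons; K⁺ is the bare [Ar] core.
Core electrons are held far more tightly than valence electrons, so K tops the IE_2 order.
Approximate IE_2 values (kJ/mol): C 2353, K 3052.
So the second ionization energies run C < K.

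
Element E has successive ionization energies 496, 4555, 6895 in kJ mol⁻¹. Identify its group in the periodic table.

Look for the largest jump between consecutive ionization energies: IE2/IE1 ≈ 9.2, far larger than any earlier ratio.
That jump marks the point where a core electron is being removed. So the atom has 1 valence electron.
A main-group element with 1 valence electron is in group 1.

Group 1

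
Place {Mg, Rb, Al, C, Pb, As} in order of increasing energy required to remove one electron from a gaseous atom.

Rb < Al < Pb < Mg < As < C

C is in period 2, group 14; Mg is in period 3, group 2; Al is in period 3, group 13; As is in period 4, group 15; Rb is in period 5, group 1; Pb is in period 6, group 14.
Across a period the outer electron is held more tightly (higher IE₁); down a group it sits in a higher shell, more shielded, and comes off more easily.
These span different periods and groups, so the two trends combine.
Al > Rb: both effects reinforce here, so Al is clearly the higher of the two.
Pb > Al: period and group pull opposite ways; the across-period shift dominates (716 vs 578 kJ/mol).
Mg > Pb: the two effects oppose for this pair; the down-group effect wins (738 vs 716 kJ/mol).
As > Mg: period and group pull opposite ways; the across-period shift dominates (947 vs 738 kJ/mol).
C > As: period and group pull opposite ways; the down-group shift dominates (1086 vs 947 kJ/mol).
Note the exception: Mg has a higher first ionization energy than Al, contrary to the simple trend — Al's single 3p electron is easier to remove than one from Mg's filled 3s².
Tabulated first ionization energy (kJ/mol): C 1086, Mg 738, Al 578, As 947, Rb 403, Pb 716.
So from lowest to highest: Rb < Al < Pb < Mg < As < C.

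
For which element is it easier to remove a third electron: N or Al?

The third ionization energy removes an electron from the +2 ion. For each element: N²⁺ still has 3 valence electrons; Al²⁺ still has 1 valence electron.
All are still removing valence electrons, so compare the +2 ions as you would atoms: IE_3 generally rises across a period (higher Z_eff) and falls down a group (larger shell), subject to the usual subshell exceptions.
Valence configurations: N²⁺ [He]2s²2p¹, Al²⁺ [Ne]3s¹.
Tabulated IE_3 (kJ/mol): N 4578, Al 2745.
Hence IE_3: Al < N.

Al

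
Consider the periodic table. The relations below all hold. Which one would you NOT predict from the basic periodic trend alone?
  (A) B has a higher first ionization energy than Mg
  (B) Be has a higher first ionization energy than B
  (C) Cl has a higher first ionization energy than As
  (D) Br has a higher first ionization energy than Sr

(B)

The general trend: first ionization energy increases across a period and decreases down a group.
(A) B (period 2, group 13) vs Mg (period 3, group 2): the stated order agrees with the simple trend.
(B) Be (period 2, group 2) vs B (period 2, group 13): the stated order contradicts the simple trend.
(C) Cl (period 3, group 17) vs As (period 4, group 15): the stated order agrees with the simple trend.
(D) Br (period 4, group 17) vs Sr (period 5, group 2): the stated order agrees with the simple trend.
The exception is (B): removing B's lone 2p electron is easier than breaking Be's filled 2s².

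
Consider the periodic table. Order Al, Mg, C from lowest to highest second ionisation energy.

Mg, Al, C

The second ionization energy removes an electron from the +1 ion. For each element: Al⁺ still has 2 valence electrons; Mg⁺ still has 1 valence electron; C⁺ still has 3 valence electrons.
All are still removing valence electrons, so compare the +1 ions as you would atoms: IE_2 generally rises across a period (higher Z_eff) and falls down a group (larger shell), subject to the usual subshell exceptions.
Valence configurations: Al⁺ [Ne]3s², Mg⁺ [Ne]3s¹, C⁺ [He]2s²2p¹.
Approximate IE_2 values (kJ/mol): Al 1817, Mg 1451, C 2353.
Overall IE_2 order: Mg < Al < C.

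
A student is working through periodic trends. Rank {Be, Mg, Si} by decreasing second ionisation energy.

Be, Si, Mg

Consider each +1 ion: Be⁺ still has 1 valence electron; Mg⁺ still has 1 valence electron; Si⁺ still has 3 valence electrons.
All are still removing valence electrons, so compare the +1 ions as you would atoms: IE_2 generally rises across a period (higher Z_eff) and falls down a group (larger shell), subject to the usual subshell exceptions.
Valence configurations: Be⁺ [He]2s¹, Mg⁺ [Ne]3s¹, Si⁺ [Ne]3s²3p¹.
Tabulated IE_2 (kJ/mol): Be 1757, Mg 1451, Si 1577.
Overall IE_2 order: Mg < Si < Be.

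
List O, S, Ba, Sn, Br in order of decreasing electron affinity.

Br, S, O, Sn, Ba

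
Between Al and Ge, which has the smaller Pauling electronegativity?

Al

Al is in period 3, group 13; Ge is in period 4, group 14.
Atoms toward the upper right of the periodic table pull bonding electrons most strongly.
A diagonal step moves right (one effect) and down (the opposite effect) at once.
Ge > Al: the two effects oppose for this pair; the across-period effect wins (2.01 vs 1.61).
Approximate values (Pauling): Al 1.61, Ge 2.01.
So Al has the smaller Pauling electronegativity (Al < Ge).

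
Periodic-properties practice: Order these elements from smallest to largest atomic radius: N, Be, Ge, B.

N < B < Be < Ge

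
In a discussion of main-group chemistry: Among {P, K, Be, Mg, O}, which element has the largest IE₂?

O

The second ionization energy removes an electron from the +1 ion. For each element: P⁺ still has 4 valence electrons; K⁺ is the bare [Ar] core; Be⁺ still has 1 valence electron; Mg⁺ still has 1 valence electron; O⁺ still has 5 valence electrons.
Usually core removal costs more than valence removal, but here the competition is close: a tightly held n=2 valence electron can cost more to remove than an n=3 core electron, so the actual values have to decide it.
Valence configurations: P⁺ [Ne]3s²3p², Be⁺ [He]2s¹, Mg⁺ [Ne]3s¹, O⁺ [He]2s²2p³.
The numbers (kJ/mol): P 1907, K 3052, Be 1757, Mg 1451, O 3388.
Overall IE_2 order: Mg < Be < P < K < O.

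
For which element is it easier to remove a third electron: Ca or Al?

Al

IE_3 is the cost of taking one more electron from the +2 cation: Ca²⁺ is the bare [Ar] core; Al²⁺ still has 1 valence electron.
Pulling an electron out of a noble-gas core costs far more than removing a remaining valence electron, so Ca sits at the high end of IE_3.
The numbers (kJ/mol): Ca 4912, Al 2745.
Hence IE_3: Al < Ca.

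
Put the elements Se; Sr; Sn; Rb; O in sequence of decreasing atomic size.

O is in period 2, group 16; Se is in period 4, group 16; Rb is in period 5, group 1; Sr is in period 5, group 2; Sn is in period 5, group 14.
Atomic radius shrinks across a period as nuclear charge pulls the same shell inward, and grows down a group as new shells are added.
These span different periods and groups, so the two trends combine.
Se > O: Se sits below O in group 16, so the down-group effect alone puts Se larger.
Sn > Se: both effects reinforce here, so Sn is clearly the larger of the two.
Sr > Sn: Sr lies to the left of Sn in period 5, so the across-period effect alone puts Sr larger.
Rb > Sr: Rb lies to the left of Sr in period 5, so the across-period effect alone puts Rb larger.
For reference (pm): O 63, Se 116, Rb 210, Sr 185, Sn 140.
So from largest to smallest: Rb > Sr > Sn > Se > O.

Rb, Sr, Sn, Se, O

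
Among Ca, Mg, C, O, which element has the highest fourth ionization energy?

Mg

The fourth ionization energy removes an electron from the +3 ion. For each element: Ca³⁺ is already 1 electron into the core; Mg³⁺ is already 1 electron into the core; C³⁺ still has 1 valence electron; O³⁺ still has 3 valence electrons.
Usually core removal costs more than valence removal, but here the competition is close: a tightly held n=2 valence electron can cost more to remove than an n=3 core electron, so the actual values have to decide it.
Valence configurations: C³⁺ [He]2s¹, O³⁺ [He]2s²2p¹.
Tabulated IE_4 (kJ/mol): Ca 6491, Mg 10543, C 6223, O 7469.
Hence IE_4: C < Ca < O < Mg.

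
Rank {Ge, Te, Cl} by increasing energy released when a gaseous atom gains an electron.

Ge < Te < Cl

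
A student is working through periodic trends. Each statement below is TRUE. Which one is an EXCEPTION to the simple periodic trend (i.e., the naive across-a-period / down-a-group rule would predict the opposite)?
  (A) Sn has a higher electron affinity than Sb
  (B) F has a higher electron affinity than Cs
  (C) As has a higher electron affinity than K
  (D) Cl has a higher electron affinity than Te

(A)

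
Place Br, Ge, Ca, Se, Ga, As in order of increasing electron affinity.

Ca, Ga, As, Ge, Se, Br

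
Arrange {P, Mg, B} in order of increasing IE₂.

Consider each +1 ion: P⁺ still has 4 valence electrons; Mg⁺ still has 1 valence electron; B⁺ still has 2 valence electrons.
All are still removing valence electrons, so compare the +1 ions as you would atoms: IE_2 generally rises across a period (higher Z_eff) and falls down a group (larger shell), subject to the usual subshell exceptions.
Valence configurations: P⁺ [Ne]3s²3p², Mg⁺ [Ne]3s¹, B⁺ [He]2s².
The numbers (kJ/mol): P 1907, Mg 1451, B 2427.
Overall IE_2 order: Mg < P < B.

Mg < P < B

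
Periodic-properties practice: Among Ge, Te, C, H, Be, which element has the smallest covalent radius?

H

Across a period the added protons contract the valence shell; down a group each new principal shell makes the atom larger.
These span different periods and groups, so the two trends combine.
C > H: the two effects oppose for this pair; the down-group effect wins (75 vs 32 pm).
Be > C: both are in period 2; the period trend gives Be the larger value.
Ge > Be: period and group pull opposite ways; the down-group shift dominates (121 vs 102 pm).
Te > Ge: the two effects oppose for this pair; the down-group effect wins (136 vs 121 pm).
For reference (pm): H 32, Be 102, C 75, Ge 121, Te 136.
The smallest covalent radius among these belongs to H.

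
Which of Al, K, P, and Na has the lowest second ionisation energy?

Al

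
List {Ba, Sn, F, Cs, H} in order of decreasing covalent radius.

Cs > Ba > Sn > F > H

H is in period 1, group 1; F is in period 2, group 17; Sn is in period 5, group 14; Cs is in period 6, group 1; Ba is in period 6, group 2.
Atomic radius shrinks across a period as nuclear charge pulls the same shell inward, and grows down a group as new shells are added.
These span different periods and groups, so the two trends combine.
F > H: period and group pull opposite ways; the down-group shift dominates (64 vs 32 pm).
Sn > F: relative to F, both the across-period and down-group shifts push Sn's atomic radius up.
Ba > Sn: relative to Sn, both the across-period and down-group shifts push Ba's atomic radius up.
Cs > Ba: Cs lies to the left of Ba in period 6, so the across-period effect alone puts Cs larger.
Approximate values (pm): H 32, F 64, Sn 140, Cs 232, Ba 196.
So from largest to smallest: Cs > Ba > Sn > F > H.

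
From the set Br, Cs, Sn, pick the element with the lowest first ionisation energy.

Cs

Br is in period 4, group 17; Sn is in period 5, group 14; Cs is in period 6, group 1.
Removing the outermost electron gets harder across a period and easier down a group.
Here both period and group differ, so the two effects have to be weighed against each other.
Sn > Cs: both effects reinforce here, so Sn is clearly the higher of the two.
Br > Sn: both effects reinforce here, so Br is clearly the higher of the two.
For reference (kJ/mol): Br 1140, Sn 709, Cs 376.
The lowest first ionisation energy among these belongs to Cs.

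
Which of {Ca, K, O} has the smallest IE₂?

The second ionization energy removes an electron from the +1 ion. For each element: Ca⁺ still has 1 valence electron; K⁺ is the bare [Ar] core; O⁺ still has 5 valence electrons.
Usually core removal costs more than valence removal, but here the competition is close: a tightly held n=2 valence electron can cost more to remove than an n=3 core electron, so the actual values have to decide it.
Valence configurations: Ca⁺ [Ar]4s¹, O⁺ [He]2s²2p³.
The numbers (kJ/mol): Ca 1145, K 3052, O 3388.
Overall IE_2 order: Ca < K < O.

Ca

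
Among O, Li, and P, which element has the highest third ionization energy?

The third ionization energy removes an electron from the +2 ion. For each element: O²⁺ still has 4 valence electrons; Li²⁺ is already 1 electron into the core; P²⁺ still has 3 valence electrons.
Breaking into a closed-shell core is much more expensive than removing a leftover valence electron — Li has the largest IE_3 here.
Valence configurations: O²⁺ [He]2s²2p², P²⁺ [Ne]3s²3p¹.
Approximate IE_3 values (kJ/mol): O 5300, Li 11815, P 2914.
Overall IE_3 order: P < O < Li.

Li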